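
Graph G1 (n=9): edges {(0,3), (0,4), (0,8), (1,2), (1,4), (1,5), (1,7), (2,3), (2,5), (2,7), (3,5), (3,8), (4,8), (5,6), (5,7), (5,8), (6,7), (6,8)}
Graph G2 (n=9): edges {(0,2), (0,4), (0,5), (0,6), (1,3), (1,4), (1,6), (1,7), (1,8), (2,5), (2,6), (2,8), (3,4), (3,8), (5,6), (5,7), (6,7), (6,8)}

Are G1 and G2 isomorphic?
Yes, isomorphic

The graphs are isomorphic.
One valid mapping φ: V(G1) → V(G2): 0→3, 1→0, 2→2, 3→8, 4→4, 5→6, 6→7, 7→5, 8→1

Verify φ preserves adjacency — for each edge of G1, its image is an edge of G2:
  (0,3) → (φ(0),φ(3)) = (3,8) ∈ E(G2) ✓
  (0,4) → (φ(0),φ(4)) = (3,4) ∈ E(G2) ✓
  (0,8) → (φ(0),φ(8)) = (1,3) ∈ E(G2) ✓
  (1,2) → (φ(1),φ(2)) = (0,2) ∈ E(G2) ✓
  (1,4) → (φ(1),φ(4)) = (0,4) ∈ E(G2) ✓
  (1,5) → (φ(1),φ(5)) = (0,6) ∈ E(G2) ✓
  (1,7) → (φ(1),φ(7)) = (0,5) ∈ E(G2) ✓
  (2,3) → (φ(2),φ(3)) = (2,8) ∈ E(G2) ✓
  (2,5) → (φ(2),φ(5)) = (2,6) ∈ E(G2) ✓
  (2,7) → (φ(2),φ(7)) = (2,5) ∈ E(G2) ✓
  (3,5) → (φ(3),φ(5)) = (6,8) ∈ E(G2) ✓
  (3,8) → (φ(3),φ(8)) = (1,8) ∈ E(G2) ✓
  (4,8) → (φ(4),φ(8)) = (1,4) ∈ E(G2) ✓
  (5,6) → (φ(5),φ(6)) = (6,7) ∈ E(G2) ✓
  (5,7) → (φ(5),φ(7)) = (5,6) ∈ E(G2) ✓
  (5,8) → (φ(5),φ(8)) = (1,6) ∈ E(G2) ✓
  (6,7) → (φ(6),φ(7)) = (5,7) ∈ E(G2) ✓
  (6,8) → (φ(6),φ(8)) = (1,7) ∈ E(G2) ✓
All 18 edges of G1 map to edges of G2, and |E(G1)| = |E(G2)| = 18, so φ is a bijection on edges as well as vertices. Hence G1 ≅ G2.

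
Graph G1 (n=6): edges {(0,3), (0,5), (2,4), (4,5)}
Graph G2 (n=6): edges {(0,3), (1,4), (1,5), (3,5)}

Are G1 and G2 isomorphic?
Yes, isomorphic

The graphs are isomorphic.
One valid mapping φ: V(G1) → V(G2): 0→1, 1→2, 2→0, 3→4, 4→3, 5→5

Verify φ preserves adjacency — for each edge of G1, its image is an edge of G2:
  (0,3) → (φ(0),φ(3)) = (1,4) ∈ E(G2) ✓
  (0,5) → (φ(0),φ(5)) = (1,5) ∈ E(G2) ✓
  (2,4) → (φ(2),φ(4)) = (0,3) ∈ E(G2) ✓
  (4,5) → (φ(4),φ(5)) = (3,5) ∈ E(G2) ✓
All 4 edges of G1 map to edges of G2, and |E(G1)| = |E(G2)| = 4, so φ is a bijection on edges as well as vertices. Hence G1 ≅ G2.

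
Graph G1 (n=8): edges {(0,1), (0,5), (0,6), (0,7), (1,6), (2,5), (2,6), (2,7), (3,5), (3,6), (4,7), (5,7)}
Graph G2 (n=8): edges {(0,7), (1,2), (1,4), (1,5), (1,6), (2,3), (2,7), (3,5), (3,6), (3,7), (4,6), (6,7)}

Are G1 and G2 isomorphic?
Yes, isomorphic

The graphs are isomorphic.
One valid mapping φ: V(G1) → V(G2): 0→6, 1→4, 2→2, 3→5, 4→0, 5→3, 6→1, 7→7

Verify φ preserves adjacency — for each edge of G1, its image is an edge of G2:
  (0,1) → (φ(0),φ(1)) = (4,6) ∈ E(G2) ✓
  (0,5) → (φ(0),φ(5)) = (3,6) ∈ E(G2) ✓
  (0,6) → (φ(0),φ(6)) = (1,6) ∈ E(G2) ✓
  (0,7) → (φ(0),φ(7)) = (6,7) ∈ E(G2) ✓
  (1,6) → (φ(1),φ(6)) = (1,4) ∈ E(G2) ✓
  (2,5) → (φ(2),φ(5)) = (2,3) ∈ E(G2) ✓
  (2,6) → (φ(2),φ(6)) = (1,2) ∈ E(G2) ✓
  (2,7) → (φ(2),φ(7)) = (2,7) ∈ E(G2) ✓
  (3,5) → (φ(3),φ(5)) = (3,5) ∈ E(G2) ✓
  (3,6) → (φ(3),φ(6)) = (1,5) ∈ E(G2) ✓
  (4,7) → (φ(4),φ(7)) = (0,7) ∈ E(G2) ✓
  (5,7) → (φ(5),φ(7)) = (3,7) ∈ E(G2) ✓
All 12 edges of G1 map to edges of G2, and |E(G1)| = |E(G2)| = 12, so φ is a bijection on edges as well as vertices. Hence G1 ≅ G2.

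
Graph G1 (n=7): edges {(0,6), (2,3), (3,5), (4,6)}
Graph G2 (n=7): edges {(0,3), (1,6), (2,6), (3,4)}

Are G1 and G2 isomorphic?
Yes, isomorphic

The graphs are isomorphic.
One valid mapping φ: V(G1) → V(G2): 0→1, 1→5, 2→0, 3→3, 4→2, 5→4, 6→6

Verify φ preserves adjacency — for each edge of G1, its image is an edge of G2:
  (0,6) → (φ(0),φ(6)) = (1,6) ∈ E(G2) ✓
  (2,3) → (φ(2),φ(3)) = (0,3) ∈ E(G2) ✓
  (3,5) → (φ(3),φ(5)) = (3,4) ∈ E(G2) ✓
  (4,6) → (φ(4),φ(6)) = (2,6) ∈ E(G2) ✓
All 4 edges of G1 map to edges of G2, and |E(G1)| = |E(G2)| = 4, so φ is a bijection on edges as well as vertices. Hence G1 ≅ G2.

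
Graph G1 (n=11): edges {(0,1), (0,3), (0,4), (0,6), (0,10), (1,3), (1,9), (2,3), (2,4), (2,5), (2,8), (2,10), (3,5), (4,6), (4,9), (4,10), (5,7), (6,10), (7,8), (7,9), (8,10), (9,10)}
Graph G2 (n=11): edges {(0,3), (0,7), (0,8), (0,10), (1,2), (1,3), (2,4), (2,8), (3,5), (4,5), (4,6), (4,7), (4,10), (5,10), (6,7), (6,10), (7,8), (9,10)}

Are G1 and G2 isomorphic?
No, not isomorphic

The graphs are NOT isomorphic.

Degrees in G1: deg(0)=5, deg(1)=3, deg(2)=5, deg(3)=4, deg(4)=5, deg(5)=3, deg(6)=3, deg(7)=3, deg(8)=3, deg(9)=4, deg(10)=6.
Sorted degree sequence of G1: [6, 5, 5, 5, 4, 4, 3, 3, 3, 3, 3].
Degrees in G2: deg(0)=4, deg(1)=2, deg(2)=3, deg(3)=3, deg(4)=5, deg(5)=3, deg(6)=3, deg(7)=4, deg(8)=3, deg(9)=1, deg(10)=5.
Sorted degree sequence of G2: [5, 5, 4, 4, 3, 3, 3, 3, 3, 2, 1].
The (sorted) degree sequence is an isomorphism invariant, so since G1 and G2 have different degree sequences they cannot be isomorphic.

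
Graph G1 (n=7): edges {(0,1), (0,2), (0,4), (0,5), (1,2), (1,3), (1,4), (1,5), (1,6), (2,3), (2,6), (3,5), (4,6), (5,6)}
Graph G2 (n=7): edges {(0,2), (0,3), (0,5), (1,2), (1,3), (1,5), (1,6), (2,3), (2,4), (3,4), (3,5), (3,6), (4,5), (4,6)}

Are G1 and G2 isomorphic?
Yes, isomorphic

The graphs are isomorphic.
One valid mapping φ: V(G1) → V(G2): 0→2, 1→3, 2→4, 3→6, 4→0, 5→1, 6→5

Verify φ preserves adjacency — for each edge of G1, its image is an edge of G2:
  (0,1) → (φ(0),φ(1)) = (2,3) ∈ E(G2) ✓
  (0,2) → (φ(0),φ(2)) = (2,4) ∈ E(G2) ✓
  (0,4) → (φ(0),φ(4)) = (0,2) ∈ E(G2) ✓
  (0,5) → (φ(0),φ(5)) = (1,2) ∈ E(G2) ✓
  (1,2) → (φ(1),φ(2)) = (3,4) ∈ E(G2) ✓
  (1,3) → (φ(1),φ(3)) = (3,6) ∈ E(G2) ✓
  (1,4) → (φ(1),φ(4)) = (0,3) ∈ E(G2) ✓
  (1,5) → (φ(1),φ(5)) = (1,3) ∈ E(G2) ✓
  (1,6) → (φ(1),φ(6)) = (3,5) ∈ E(G2) ✓
  (2,3) → (φ(2),φ(3)) = (4,6) ∈ E(G2) ✓
  (2,6) → (φ(2),φ(6)) = (4,5) ∈ E(G2) ✓
  (3,5) → (φ(3),φ(5)) = (1,6) ∈ E(G2) ✓
  (4,6) → (φ(4),φ(6)) = (0,5) ∈ E(G2) ✓
  (5,6) → (φ(5),φ(6)) = (1,5) ∈ E(G2) ✓
All 14 edges of G1 map to edges of G2, and |E(G1)| = |E(G2)| = 14, so φ is a bijection on edges as well as vertices. Hence G1 ≅ G2.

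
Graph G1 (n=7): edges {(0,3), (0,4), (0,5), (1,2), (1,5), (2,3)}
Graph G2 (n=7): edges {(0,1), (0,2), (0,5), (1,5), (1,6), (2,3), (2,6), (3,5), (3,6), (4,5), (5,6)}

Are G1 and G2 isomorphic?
No, not isomorphic

The graphs are NOT isomorphic.

Counting triangles (3-cliques): G1 has 0, G2 has 4.
Triangle count is an isomorphism invariant, so differing triangle counts rule out isomorphism.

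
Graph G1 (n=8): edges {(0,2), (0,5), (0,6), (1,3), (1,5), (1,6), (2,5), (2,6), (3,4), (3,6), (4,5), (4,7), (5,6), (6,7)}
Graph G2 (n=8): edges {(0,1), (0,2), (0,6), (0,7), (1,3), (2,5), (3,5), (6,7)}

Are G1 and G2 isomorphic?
No, not isomorphic

The graphs are NOT isomorphic.

Connected components of G1: 1 component(s) with vertex sets [[0, 1, 2, 3, 4, 5, 6, 7]], sizes [8].
Connected components of G2: 2 component(s) with vertex sets [[4], [0, 1, 2, 3, 5, 6, 7]], sizes [1, 7].
The number of connected components (and the multiset of component sizes) is an isomorphism invariant — an isomorphism maps each component of G1 bijectively onto a component of G2. Since G1 has 1 component(s) and G2 has 2, they cannot be isomorphic.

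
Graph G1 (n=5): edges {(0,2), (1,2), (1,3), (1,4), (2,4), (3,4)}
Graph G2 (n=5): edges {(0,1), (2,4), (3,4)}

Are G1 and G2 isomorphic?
No, not isomorphic

The graphs are NOT isomorphic.

Counting triangles (3-cliques): G1 has 2, G2 has 0.
Triangle count is an isomorphism invariant, so differing triangle counts rule out isomorphism.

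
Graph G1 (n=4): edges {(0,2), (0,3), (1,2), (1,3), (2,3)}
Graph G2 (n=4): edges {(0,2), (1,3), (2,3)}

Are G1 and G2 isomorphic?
No, not isomorphic

The graphs are NOT isomorphic.

Degrees in G1: deg(0)=2, deg(1)=2, deg(2)=3, deg(3)=3.
Sorted degree sequence of G1: [3, 3, 2, 2].
Degrees in G2: deg(0)=1, deg(1)=1, deg(2)=2, deg(3)=2.
Sorted degree sequence of G2: [2, 2, 1, 1].
The (sorted) degree sequence is an isomorphism invariant, so since G1 and G2 have different degree sequences they cannot be isomorphic.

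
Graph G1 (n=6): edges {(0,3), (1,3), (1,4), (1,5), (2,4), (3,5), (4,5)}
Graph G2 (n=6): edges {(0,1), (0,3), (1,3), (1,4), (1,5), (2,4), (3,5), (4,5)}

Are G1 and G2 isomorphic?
No, not isomorphic

The graphs are NOT isomorphic.

Counting edges: G1 has 7 edge(s); G2 has 8 edge(s).
Edge count is an isomorphism invariant (a bijection on vertices induces a bijection on edges), so differing edge counts rule out isomorphism.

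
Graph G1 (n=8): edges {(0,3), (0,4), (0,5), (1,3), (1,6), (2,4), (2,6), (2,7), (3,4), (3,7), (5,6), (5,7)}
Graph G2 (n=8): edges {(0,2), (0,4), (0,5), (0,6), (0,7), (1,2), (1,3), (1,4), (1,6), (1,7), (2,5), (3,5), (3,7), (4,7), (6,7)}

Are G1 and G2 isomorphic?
No, not isomorphic

The graphs are NOT isomorphic.

Degrees in G1: deg(0)=3, deg(1)=2, deg(2)=3, deg(3)=4, deg(4)=3, deg(5)=3, deg(6)=3, deg(7)=3.
Sorted degree sequence of G1: [4, 3, 3, 3, 3, 3, 3, 2].
Degrees in G2: deg(0)=5, deg(1)=5, deg(2)=3, deg(3)=3, deg(4)=3, deg(5)=3, deg(6)=3, deg(7)=5.
Sorted degree sequence of G2: [5, 5, 5, 3, 3, 3, 3, 3].
The (sorted) degree sequence is an isomorphism invariant, so since G1 and G2 have different degree sequences they cannot be isomorphic.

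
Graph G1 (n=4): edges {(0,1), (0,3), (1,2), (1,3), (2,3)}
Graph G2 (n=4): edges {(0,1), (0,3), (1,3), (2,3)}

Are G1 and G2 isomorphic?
No, not isomorphic

The graphs are NOT isomorphic.

Counting edges: G1 has 5 edge(s); G2 has 4 edge(s).
Edge count is an isomorphism invariant (a bijection on vertices induces a bijection on edges), so differing edge counts rule out isomorphism.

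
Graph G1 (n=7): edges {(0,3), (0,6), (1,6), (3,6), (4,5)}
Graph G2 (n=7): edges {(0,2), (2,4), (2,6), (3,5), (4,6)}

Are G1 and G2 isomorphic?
Yes, isomorphic

The graphs are isomorphic.
One valid mapping φ: V(G1) → V(G2): 0→6, 1→0, 2→1, 3→4, 4→3, 5→5, 6→2

Verify φ preserves adjacency — for each edge of G1, its image is an edge of G2:
  (0,3) → (φ(0),φ(3)) = (4,6) ∈ E(G2) ✓
  (0,6) → (φ(0),φ(6)) = (2,6) ∈ E(G2) ✓
  (1,6) → (φ(1),φ(6)) = (0,2) ∈ E(G2) ✓
  (3,6) → (φ(3),φ(6)) = (2,4) ∈ E(G2) ✓
  (4,5) → (φ(4),φ(5)) = (3,5) ∈ E(G2) ✓
All 5 edges of G1 map to edges of G2, and |E(G1)| = |E(G2)| = 5, so φ is a bijection on edges as well as vertices. Hence G1 ≅ G2.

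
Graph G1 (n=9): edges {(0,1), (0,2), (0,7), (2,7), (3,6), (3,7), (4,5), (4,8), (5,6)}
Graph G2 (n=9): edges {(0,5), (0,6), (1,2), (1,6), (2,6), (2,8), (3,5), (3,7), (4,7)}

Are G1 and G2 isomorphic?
Yes, isomorphic

The graphs are isomorphic.
One valid mapping φ: V(G1) → V(G2): 0→2, 1→8, 2→1, 3→0, 4→7, 5→3, 6→5, 7→6, 8→4

Verify φ preserves adjacency — for each edge of G1, its image is an edge of G2:
  (0,1) → (φ(0),φ(1)) = (2,8) ∈ E(G2) ✓
  (0,2) → (φ(0),φ(2)) = (1,2) ∈ E(G2) ✓
  (0,7) → (φ(0),φ(7)) = (2,6) ∈ E(G2) ✓
  (2,7) → (φ(2),φ(7)) = (1,6) ∈ E(G2) ✓
  (3,6) → (φ(3),φ(6)) = (0,5) ∈ E(G2) ✓
  (3,7) → (φ(3),φ(7)) = (0,6) ∈ E(G2) ✓
  (4,5) → (φ(4),φ(5)) = (3,7) ∈ E(G2) ✓
  (4,8) → (φ(4),φ(8)) = (4,7) ∈ E(G2) ✓
  (5,6) → (φ(5),φ(6)) = (3,5) ∈ E(G2) ✓
All 9 edges of G1 map to edges of G2, and |E(G1)| = |E(G2)| = 9, so φ is a bijection on edges as well as vertices. Hence G1 ≅ G2.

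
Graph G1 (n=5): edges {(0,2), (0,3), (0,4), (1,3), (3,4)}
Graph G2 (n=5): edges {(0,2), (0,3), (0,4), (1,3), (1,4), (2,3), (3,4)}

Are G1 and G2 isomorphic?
No, not isomorphic

The graphs are NOT isomorphic.

Counting edges: G1 has 5 edge(s); G2 has 7 edge(s).
Edge count is an isomorphism invariant (a bijection on vertices induces a bijection on edges), so differing edge counts rule out isomorphism.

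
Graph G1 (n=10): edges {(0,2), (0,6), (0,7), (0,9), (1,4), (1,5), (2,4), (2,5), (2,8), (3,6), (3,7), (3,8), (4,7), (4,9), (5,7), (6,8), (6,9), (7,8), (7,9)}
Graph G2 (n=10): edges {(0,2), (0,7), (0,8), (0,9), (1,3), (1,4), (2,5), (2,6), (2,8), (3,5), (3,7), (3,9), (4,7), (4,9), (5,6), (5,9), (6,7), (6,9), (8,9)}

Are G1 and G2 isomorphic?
Yes, isomorphic

The graphs are isomorphic.
One valid mapping φ: V(G1) → V(G2): 0→6, 1→1, 2→7, 3→8, 4→3, 5→4, 6→2, 7→9, 8→0, 9→5

Verify φ preserves adjacency — for each edge of G1, its image is an edge of G2:
  (0,2) → (φ(0),φ(2)) = (6,7) ∈ E(G2) ✓
  (0,6) → (φ(0),φ(6)) = (2,6) ∈ E(G2) ✓
  (0,7) → (φ(0),φ(7)) = (6,9) ∈ E(G2) ✓
  (0,9) → (φ(0),φ(9)) = (5,6) ∈ E(G2) ✓
  (1,4) → (φ(1),φ(4)) = (1,3) ∈ E(G2) ✓
  (1,5) → (φ(1),φ(5)) = (1,4) ∈ E(G2) ✓
  (2,4) → (φ(2),φ(4)) = (3,7) ∈ E(G2) ✓
  (2,5) → (φ(2),φ(5)) = (4,7) ∈ E(G2) ✓
  (2,8) → (φ(2),φ(8)) = (0,7) ∈ E(G2) ✓
  (3,6) → (φ(3),φ(6)) = (2,8) ∈ E(G2) ✓
  (3,7) → (φ(3),φ(7)) = (8,9) ∈ E(G2) ✓
  (3,8) → (φ(3),φ(8)) = (0,8) ∈ E(G2) ✓
  (4,7) → (φ(4),φ(7)) = (3,9) ∈ E(G2) ✓
  (4,9) → (φ(4),φ(9)) = (3,5) ∈ E(G2) ✓
  (5,7) → (φ(5),φ(7)) = (4,9) ∈ E(G2) ✓
  (6,8) → (φ(6),φ(8)) = (0,2) ∈ E(G2) ✓
  (6,9) → (φ(6),φ(9)) = (2,5) ∈ E(G2) ✓
  (7,8) → (φ(7),φ(8)) = (0,9) ∈ E(G2) ✓
  (7,9) → (φ(7),φ(9)) = (5,9) ∈ E(G2) ✓
All 19 edges of G1 map to edges of G2, and |E(G1)| = |E(G2)| = 19, so φ is a bijection on edges as well as vertices. Hence G1 ≅ G2.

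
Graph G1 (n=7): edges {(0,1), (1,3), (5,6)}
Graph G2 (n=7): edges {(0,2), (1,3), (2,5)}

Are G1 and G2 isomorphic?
Yes, isomorphic

The graphs are isomorphic.
One valid mapping φ: V(G1) → V(G2): 0→0, 1→2, 2→6, 3→5, 4→4, 5→1, 6→3

Verify φ preserves adjacency — for each edge of G1, its image is an edge of G2:
  (0,1) → (φ(0),φ(1)) = (0,2) ∈ E(G2) ✓
  (1,3) → (φ(1),φ(3)) = (2,5) ∈ E(G2) ✓
  (5,6) → (φ(5),φ(6)) = (1,3) ∈ E(G2) ✓
All 3 edges of G1 map to edges of G2, and |E(G1)| = |E(G2)| = 3, so φ is a bijection on edges as well as vertices. Hence G1 ≅ G2.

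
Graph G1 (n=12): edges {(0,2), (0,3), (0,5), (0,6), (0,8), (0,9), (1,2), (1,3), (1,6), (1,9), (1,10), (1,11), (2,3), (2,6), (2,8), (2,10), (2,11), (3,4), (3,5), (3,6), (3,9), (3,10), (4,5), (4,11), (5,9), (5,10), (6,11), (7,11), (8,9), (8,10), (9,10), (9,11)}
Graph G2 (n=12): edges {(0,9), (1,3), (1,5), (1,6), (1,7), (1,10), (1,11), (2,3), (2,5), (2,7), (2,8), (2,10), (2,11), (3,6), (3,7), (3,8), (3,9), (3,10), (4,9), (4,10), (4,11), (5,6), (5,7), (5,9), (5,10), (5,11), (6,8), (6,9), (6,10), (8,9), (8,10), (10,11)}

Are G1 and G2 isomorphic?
Yes, isomorphic

The graphs are isomorphic.
One valid mapping φ: V(G1) → V(G2): 0→2, 1→6, 2→3, 3→10, 4→4, 5→11, 6→8, 7→0, 8→7, 9→5, 10→1, 11→9

Verify φ preserves adjacency — for each edge of G1, its image is an edge of G2:
  (0,2) → (φ(0),φ(2)) = (2,3) ∈ E(G2) ✓
  (0,3) → (φ(0),φ(3)) = (2,10) ∈ E(G2) ✓
  (0,5) → (φ(0),φ(5)) = (2,11) ∈ E(G2) ✓
  (0,6) → (φ(0),φ(6)) = (2,8) ∈ E(G2) ✓
  (0,8) → (φ(0),φ(8)) = (2,7) ∈ E(G2) ✓
  (0,9) → (φ(0),φ(9)) = (2,5) ∈ E(G2) ✓
  (1,2) → (φ(1),φ(2)) = (3,6) ∈ E(G2) ✓
  (1,3) → (φ(1),φ(3)) = (6,10) ∈ E(G2) ✓
  (1,6) → (φ(1),φ(6)) = (6,8) ∈ E(G2) ✓
  (1,9) → (φ(1),φ(9)) = (5,6) ∈ E(G2) ✓
  (1,10) → (φ(1),φ(10)) = (1,6) ∈ E(G2) ✓
  (1,11) → (φ(1),φ(11)) = (6,9) ∈ E(G2) ✓
  (2,3) → (φ(2),φ(3)) = (3,10) ∈ E(G2) ✓
  (2,6) → (φ(2),φ(6)) = (3,8) ∈ E(G2) ✓
  (2,8) → (φ(2),φ(8)) = (3,7) ∈ E(G2) ✓
  (2,10) → (φ(2),φ(10)) = (1,3) ∈ E(G2) ✓
  (2,11) → (φ(2),φ(11)) = (3,9) ∈ E(G2) ✓
  (3,4) → (φ(3),φ(4)) = (4,10) ∈ E(G2) ✓
  (3,5) → (φ(3),φ(5)) = (10,11) ∈ E(G2) ✓
  (3,6) → (φ(3),φ(6)) = (8,10) ∈ E(G2) ✓
  (3,9) → (φ(3),φ(9)) = (5,10) ∈ E(G2) ✓
  (3,10) → (φ(3),φ(10)) = (1,10) ∈ E(G2) ✓
  (4,5) → (φ(4),φ(5)) = (4,11) ∈ E(G2) ✓
  (4,11) → (φ(4),φ(11)) = (4,9) ∈ E(G2) ✓
  (5,9) → (φ(5),φ(9)) = (5,11) ∈ E(G2) ✓
  (5,10) → (φ(5),φ(10)) = (1,11) ∈ E(G2) ✓
  (6,11) → (φ(6),φ(11)) = (8,9) ∈ E(G2) ✓
  (7,11) → (φ(7),φ(11)) = (0,9) ∈ E(G2) ✓
  (8,9) → (φ(8),φ(9)) = (5,7) ∈ E(G2) ✓
  (8,10) → (φ(8),φ(10)) = (1,7) ∈ E(G2) ✓
  (9,10) → (φ(9),φ(10)) = (1,5) ∈ E(G2) ✓
  (9,11) → (φ(9),φ(11)) = (5,9) ∈ E(G2) ✓
All 32 edges of G1 map to edges of G2, and |E(G1)| = |E(G2)| = 32, so φ is a bijection on edges as well as vertices. Hence G1 ≅ G2.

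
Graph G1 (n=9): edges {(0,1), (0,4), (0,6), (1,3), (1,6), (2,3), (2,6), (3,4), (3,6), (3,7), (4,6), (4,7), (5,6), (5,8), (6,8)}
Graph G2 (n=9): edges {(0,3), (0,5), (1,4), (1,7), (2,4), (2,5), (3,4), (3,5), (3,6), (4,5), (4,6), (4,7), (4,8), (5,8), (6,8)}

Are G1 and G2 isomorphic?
Yes, isomorphic

The graphs are isomorphic.
One valid mapping φ: V(G1) → V(G2): 0→6, 1→8, 2→2, 3→5, 4→3, 5→1, 6→4, 7→0, 8→7

Verify φ preserves adjacency — for each edge of G1, its image is an edge of G2:
  (0,1) → (φ(0),φ(1)) = (6,8) ∈ E(G2) ✓
  (0,4) → (φ(0),φ(4)) = (3,6) ∈ E(G2) ✓
  (0,6) → (φ(0),φ(6)) = (4,6) ∈ E(G2) ✓
  (1,3) → (φ(1),φ(3)) = (5,8) ∈ E(G2) ✓
  (1,6) → (φ(1),φ(6)) = (4,8) ∈ E(G2) ✓
  (2,3) → (φ(2),φ(3)) = (2,5) ∈ E(G2) ✓
  (2,6) → (φ(2),φ(6)) = (2,4) ∈ E(G2) ✓
  (3,4) → (φ(3),φ(4)) = (3,5) ∈ E(G2) ✓
  (3,6) → (φ(3),φ(6)) = (4,5) ∈ E(G2) ✓
  (3,7) → (φ(3),φ(7)) = (0,5) ∈ E(G2) ✓
  (4,6) → (φ(4),φ(6)) = (3,4) ∈ E(G2) ✓
  (4,7) → (φ(4),φ(7)) = (0,3) ∈ E(G2) ✓
  (5,6) → (φ(5),φ(6)) = (1,4) ∈ E(G2) ✓
  (5,8) → (φ(5),φ(8)) = (1,7) ∈ E(G2) ✓
  (6,8) → (φ(6),φ(8)) = (4,7) ∈ E(G2) ✓
All 15 edges of G1 map to edges of G2, and |E(G1)| = |E(G2)| = 15, so φ is a bijection on edges as well as vertices. Hence G1 ≅ G2.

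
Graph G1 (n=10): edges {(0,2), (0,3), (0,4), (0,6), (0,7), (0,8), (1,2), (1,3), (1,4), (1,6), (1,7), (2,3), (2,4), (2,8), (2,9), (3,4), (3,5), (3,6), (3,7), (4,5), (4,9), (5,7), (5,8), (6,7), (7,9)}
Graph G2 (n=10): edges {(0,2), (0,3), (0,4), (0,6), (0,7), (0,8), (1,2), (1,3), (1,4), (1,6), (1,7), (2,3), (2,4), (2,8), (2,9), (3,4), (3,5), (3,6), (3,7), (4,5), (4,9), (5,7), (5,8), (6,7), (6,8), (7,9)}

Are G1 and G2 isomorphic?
No, not isomorphic

The graphs are NOT isomorphic.

Counting edges: G1 has 25 edge(s); G2 has 26 edge(s).
Edge count is an isomorphism invariant (a bijection on vertices induces a bijection on edges), so differing edge counts rule out isomorphism.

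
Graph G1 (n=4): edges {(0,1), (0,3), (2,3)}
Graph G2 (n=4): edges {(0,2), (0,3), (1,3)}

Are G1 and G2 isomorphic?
Yes, isomorphic

The graphs are isomorphic.
One valid mapping φ: V(G1) → V(G2): 0→3, 1→1, 2→2, 3→0

Verify φ preserves adjacency — for each edge of G1, its image is an edge of G2:
  (0,1) → (φ(0),φ(1)) = (1,3) ∈ E(G2) ✓
  (0,3) → (φ(0),φ(3)) = (0,3) ∈ E(G2) ✓
  (2,3) → (φ(2),φ(3)) = (0,2) ∈ E(G2) ✓
All 3 edges of G1 map to edges of G2, and |E(G1)| = |E(G2)| = 3, so φ is a bijection on edges as well as vertices. Hence G1 ≅ G2.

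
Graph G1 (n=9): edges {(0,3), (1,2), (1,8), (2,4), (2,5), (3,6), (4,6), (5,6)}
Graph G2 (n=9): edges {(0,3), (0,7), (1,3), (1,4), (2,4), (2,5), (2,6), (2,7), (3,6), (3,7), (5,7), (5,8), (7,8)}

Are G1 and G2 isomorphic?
No, not isomorphic

The graphs are NOT isomorphic.

Counting triangles (3-cliques): G1 has 0, G2 has 3.
Triangle count is an isomorphism invariant, so differing triangle counts rule out isomorphism.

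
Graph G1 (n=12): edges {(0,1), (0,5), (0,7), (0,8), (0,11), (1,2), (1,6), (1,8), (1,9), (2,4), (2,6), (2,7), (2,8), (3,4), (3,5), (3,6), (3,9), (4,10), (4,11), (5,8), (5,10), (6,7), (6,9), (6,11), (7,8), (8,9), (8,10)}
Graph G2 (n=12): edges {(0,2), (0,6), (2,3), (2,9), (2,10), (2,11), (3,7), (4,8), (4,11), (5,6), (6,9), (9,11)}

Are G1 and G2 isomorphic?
No, not isomorphic

The graphs are NOT isomorphic.

Connected components of G1: 1 component(s) with vertex sets [[0, 1, 2, 3, 4, 5, 6, 7, 8, 9, 10, 11]], sizes [12].
Connected components of G2: 2 component(s) with vertex sets [[1], [0, 2, 3, 4, 5, 6, 7, 8, 9, 10, 11]], sizes [1, 11].
The number of connected components (and the multiset of component sizes) is an isomorphism invariant — an isomorphism maps each component of G1 bijectively onto a component of G2. Since G1 has 1 component(s) and G2 has 2, they cannot be isomorphic.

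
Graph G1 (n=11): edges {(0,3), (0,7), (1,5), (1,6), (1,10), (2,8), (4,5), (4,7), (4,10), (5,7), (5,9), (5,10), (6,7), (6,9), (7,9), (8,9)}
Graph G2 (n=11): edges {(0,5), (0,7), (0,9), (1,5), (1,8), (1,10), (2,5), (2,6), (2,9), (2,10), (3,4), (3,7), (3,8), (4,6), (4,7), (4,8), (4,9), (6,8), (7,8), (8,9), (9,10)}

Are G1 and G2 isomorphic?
No, not isomorphic

The graphs are NOT isomorphic.

Counting triangles (3-cliques): G1 has 5, G2 has 7.
Triangle count is an isomorphism invariant, so differing triangle counts rule out isomorphism.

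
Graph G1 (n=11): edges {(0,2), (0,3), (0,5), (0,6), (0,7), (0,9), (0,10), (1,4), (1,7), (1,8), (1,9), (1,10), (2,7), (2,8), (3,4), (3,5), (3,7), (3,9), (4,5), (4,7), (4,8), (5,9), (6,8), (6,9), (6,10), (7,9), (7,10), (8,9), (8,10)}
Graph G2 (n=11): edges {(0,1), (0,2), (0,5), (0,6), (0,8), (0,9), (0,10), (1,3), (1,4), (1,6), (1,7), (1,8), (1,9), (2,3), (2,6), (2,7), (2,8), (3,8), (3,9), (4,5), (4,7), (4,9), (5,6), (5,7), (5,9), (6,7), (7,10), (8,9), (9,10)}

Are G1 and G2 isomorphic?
Yes, isomorphic

The graphs are isomorphic.
One valid mapping φ: V(G1) → V(G2): 0→9, 1→6, 2→10, 3→8, 4→2, 5→3, 6→4, 7→0, 8→7, 9→1, 10→5

Verify φ preserves adjacency — for each edge of G1, its image is an edge of G2:
  (0,2) → (φ(0),φ(2)) = (9,10) ∈ E(G2) ✓
  (0,3) → (φ(0),φ(3)) = (8,9) ∈ E(G2) ✓
  (0,5) → (φ(0),φ(5)) = (3,9) ∈ E(G2) ✓
  (0,6) → (φ(0),φ(6)) = (4,9) ∈ E(G2) ✓
  (0,7) → (φ(0),φ(7)) = (0,9) ∈ E(G2) ✓
  (0,9) → (φ(0),φ(9)) = (1,9) ∈ E(G2) ✓
  (0,10) → (φ(0),φ(10)) = (5,9) ∈ E(G2) ✓
  (1,4) → (φ(1),φ(4)) = (2,6) ∈ E(G2) ✓
  (1,7) → (φ(1),φ(7)) = (0,6) ∈ E(G2) ✓
  (1,8) → (φ(1),φ(8)) = (6,7) ∈ E(G2) ✓
  (1,9) → (φ(1),φ(9)) = (1,6) ∈ E(G2) ✓
  (1,10) → (φ(1),φ(10)) = (5,6) ∈ E(G2) ✓
  (2,7) → (φ(2),φ(7)) = (0,10) ∈ E(G2) ✓
  (2,8) → (φ(2),φ(8)) = (7,10) ∈ E(G2) ✓
  (3,4) → (φ(3),φ(4)) = (2,8) ∈ E(G2) ✓
  (3,5) → (φ(3),φ(5)) = (3,8) ∈ E(G2) ✓
  (3,7) → (φ(3),φ(7)) = (0,8) ∈ E(G2) ✓
  (3,9) → (φ(3),φ(9)) = (1,8) ∈ E(G2) ✓
  (4,5) → (φ(4),φ(5)) = (2,3) ∈ E(G2) ✓
  (4,7) → (φ(4),φ(7)) = (0,2) ∈ E(G2) ✓
  (4,8) → (φ(4),φ(8)) = (2,7) ∈ E(G2) ✓
  (5,9) → (φ(5),φ(9)) = (1,3) ∈ E(G2) ✓
  (6,8) → (φ(6),φ(8)) = (4,7) ∈ E(G2) ✓
  (6,9) → (φ(6),φ(9)) = (1,4) ∈ E(G2) ✓
  (6,10) → (φ(6),φ(10)) = (4,5) ∈ E(G2) ✓
  (7,9) → (φ(7),φ(9)) = (0,1) ∈ E(G2) ✓
  (7,10) → (φ(7),φ(10)) = (0,5) ∈ E(G2) ✓
  (8,9) → (φ(8),φ(9)) = (1,7) ∈ E(G2) ✓
  (8,10) → (φ(8),φ(10)) = (5,7) ∈ E(G2) ✓
All 29 edges of G1 map to edges of G2, and |E(G1)| = |E(G2)| = 29, so φ is a bijection on edges as well as vertices. Hence G1 ≅ G2.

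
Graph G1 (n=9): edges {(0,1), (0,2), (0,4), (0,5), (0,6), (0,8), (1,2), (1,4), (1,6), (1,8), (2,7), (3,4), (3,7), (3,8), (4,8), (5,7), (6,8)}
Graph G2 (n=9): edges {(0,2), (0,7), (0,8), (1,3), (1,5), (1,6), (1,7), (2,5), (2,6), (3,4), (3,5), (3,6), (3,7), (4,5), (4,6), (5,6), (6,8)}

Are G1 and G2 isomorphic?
Yes, isomorphic

The graphs are isomorphic.
One valid mapping φ: V(G1) → V(G2): 0→6, 1→5, 2→2, 3→7, 4→1, 5→8, 6→4, 7→0, 8→3

Verify φ preserves adjacency — for each edge of G1, its image is an edge of G2:
  (0,1) → (φ(0),φ(1)) = (5,6) ∈ E(G2) ✓
  (0,2) → (φ(0),φ(2)) = (2,6) ∈ E(G2) ✓
  (0,4) → (φ(0),φ(4)) = (1,6) ∈ E(G2) ✓
  (0,5) → (φ(0),φ(5)) = (6,8) ∈ E(G2) ✓
  (0,6) → (φ(0),φ(6)) = (4,6) ∈ E(G2) ✓
  (0,8) → (φ(0),φ(8)) = (3,6) ∈ E(G2) ✓
  (1,2) → (φ(1),φ(2)) = (2,5) ∈ E(G2) ✓
  (1,4) → (φ(1),φ(4)) = (1,5) ∈ E(G2) ✓
  (1,6) → (φ(1),φ(6)) = (4,5) ∈ E(G2) ✓
  (1,8) → (φ(1),φ(8)) = (3,5) ∈ E(G2) ✓
  (2,7) → (φ(2),φ(7)) = (0,2) ∈ E(G2) ✓
  (3,4) → (φ(3),φ(4)) = (1,7) ∈ E(G2) ✓
  (3,7) → (φ(3),φ(7)) = (0,7) ∈ E(G2) ✓
  (3,8) → (φ(3),φ(8)) = (3,7) ∈ E(G2) ✓
  (4,8) → (φ(4),φ(8)) = (1,3) ∈ E(G2) ✓
  (5,7) → (φ(5),φ(7)) = (0,8) ∈ E(G2) ✓
  (6,8) → (φ(6),φ(8)) = (3,4) ∈ E(G2) ✓
All 17 edges of G1 map to edges of G2, and |E(G1)| = |E(G2)| = 17, so φ is a bijection on edges as well as vertices. Hence G1 ≅ G2.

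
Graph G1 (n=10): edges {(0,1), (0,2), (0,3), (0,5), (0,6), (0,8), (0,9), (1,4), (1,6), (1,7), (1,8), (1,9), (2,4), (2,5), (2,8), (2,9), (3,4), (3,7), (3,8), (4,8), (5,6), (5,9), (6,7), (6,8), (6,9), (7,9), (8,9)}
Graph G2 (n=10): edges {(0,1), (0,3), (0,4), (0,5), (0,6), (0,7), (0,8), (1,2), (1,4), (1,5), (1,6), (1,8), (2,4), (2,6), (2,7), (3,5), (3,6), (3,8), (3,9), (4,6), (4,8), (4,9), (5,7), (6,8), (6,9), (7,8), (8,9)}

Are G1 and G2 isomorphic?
Yes, isomorphic

The graphs are isomorphic.
One valid mapping φ: V(G1) → V(G2): 0→8, 1→1, 2→3, 3→7, 4→5, 5→9, 6→4, 7→2, 8→0, 9→6

Verify φ preserves adjacency — for each edge of G1, its image is an edge of G2:
  (0,1) → (φ(0),φ(1)) = (1,8) ∈ E(G2) ✓
  (0,2) → (φ(0),φ(2)) = (3,8) ∈ E(G2) ✓
  (0,3) → (φ(0),φ(3)) = (7,8) ∈ E(G2) ✓
  (0,5) → (φ(0),φ(5)) = (8,9) ∈ E(G2) ✓
  (0,6) → (φ(0),φ(6)) = (4,8) ∈ E(G2) ✓
  (0,8) → (φ(0),φ(8)) = (0,8) ∈ E(G2) ✓
  (0,9) → (φ(0),φ(9)) = (6,8) ∈ E(G2) ✓
  (1,4) → (φ(1),φ(4)) = (1,5) ∈ E(G2) ✓
  (1,6) → (φ(1),φ(6)) = (1,4) ∈ E(G2) ✓
  (1,7) → (φ(1),φ(7)) = (1,2) ∈ E(G2) ✓
  (1,8) → (φ(1),φ(8)) = (0,1) ∈ E(G2) ✓
  (1,9) → (φ(1),φ(9)) = (1,6) ∈ E(G2) ✓
  (2,4) → (φ(2),φ(4)) = (3,5) ∈ E(G2) ✓
  (2,5) → (φ(2),φ(5)) = (3,9) ∈ E(G2) ✓
  (2,8) → (φ(2),φ(8)) = (0,3) ∈ E(G2) ✓
  (2,9) → (φ(2),φ(9)) = (3,6) ∈ E(G2) ✓
  (3,4) → (φ(3),φ(4)) = (5,7) ∈ E(G2) ✓
  (3,7) → (φ(3),φ(7)) = (2,7) ∈ E(G2) ✓
  (3,8) → (φ(3),φ(8)) = (0,7) ∈ E(G2) ✓
  (4,8) → (φ(4),φ(8)) = (0,5) ∈ E(G2) ✓
  (5,6) → (φ(5),φ(6)) = (4,9) ∈ E(G2) ✓
  (5,9) → (φ(5),φ(9)) = (6,9) ∈ E(G2) ✓
  (6,7) → (φ(6),φ(7)) = (2,4) ∈ E(G2) ✓
  (6,8) → (φ(6),φ(8)) = (0,4) ∈ E(G2) ✓
  (6,9) → (φ(6),φ(9)) = (4,6) ∈ E(G2) ✓
  (7,9) → (φ(7),φ(9)) = (2,6) ∈ E(G2) ✓
  (8,9) → (φ(8),φ(9)) = (0,6) ∈ E(G2) ✓
All 27 edges of G1 map to edges of G2, and |E(G1)| = |E(G2)| = 27, so φ is a bijection on edges as well as vertices. Hence G1 ≅ G2.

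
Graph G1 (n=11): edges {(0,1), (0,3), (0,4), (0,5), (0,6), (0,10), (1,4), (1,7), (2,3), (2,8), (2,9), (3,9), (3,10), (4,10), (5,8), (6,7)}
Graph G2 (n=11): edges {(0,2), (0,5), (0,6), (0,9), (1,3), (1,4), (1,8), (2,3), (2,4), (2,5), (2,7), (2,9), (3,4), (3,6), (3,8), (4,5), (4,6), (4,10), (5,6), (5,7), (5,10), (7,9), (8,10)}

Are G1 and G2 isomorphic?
No, not isomorphic

The graphs are NOT isomorphic.

Degrees in G1: deg(0)=6, deg(1)=3, deg(2)=3, deg(3)=4, deg(4)=3, deg(5)=2, deg(6)=2, deg(7)=2, deg(8)=2, deg(9)=2, deg(10)=3.
Sorted degree sequence of G1: [6, 4, 3, 3, 3, 3, 2, 2, 2, 2, 2].
Degrees in G2: deg(0)=4, deg(1)=3, deg(2)=6, deg(3)=5, deg(4)=6, deg(5)=6, deg(6)=4, deg(7)=3, deg(8)=3, deg(9)=3, deg(10)=3.
Sorted degree sequence of G2: [6, 6, 6, 5, 4, 4, 3, 3, 3, 3, 3].
The (sorted) degree sequence is an isomorphism invariant, so since G1 and G2 have different degree sequences they cannot be isomorphic.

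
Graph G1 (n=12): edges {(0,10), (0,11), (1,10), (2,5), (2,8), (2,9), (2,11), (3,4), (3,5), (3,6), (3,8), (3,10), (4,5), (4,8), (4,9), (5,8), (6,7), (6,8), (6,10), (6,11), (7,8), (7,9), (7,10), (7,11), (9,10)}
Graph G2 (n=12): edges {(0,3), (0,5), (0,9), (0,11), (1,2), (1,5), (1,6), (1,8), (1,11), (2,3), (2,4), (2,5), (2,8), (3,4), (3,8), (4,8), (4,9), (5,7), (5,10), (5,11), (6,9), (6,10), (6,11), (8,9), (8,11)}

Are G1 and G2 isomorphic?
Yes, isomorphic

The graphs are isomorphic.
One valid mapping φ: V(G1) → V(G2): 0→10, 1→7, 2→9, 3→2, 4→3, 5→4, 6→1, 7→11, 8→8, 9→0, 10→5, 11→6

Verify φ preserves adjacency — for each edge of G1, its image is an edge of G2:
  (0,10) → (φ(0),φ(10)) = (5,10) ∈ E(G2) ✓
  (0,11) → (φ(0),φ(11)) = (6,10) ∈ E(G2) ✓
  (1,10) → (φ(1),φ(10)) = (5,7) ∈ E(G2) ✓
  (2,5) → (φ(2),φ(5)) = (4,9) ∈ E(G2) ✓
  (2,8) → (φ(2),φ(8)) = (8,9) ∈ E(G2) ✓
  (2,9) → (φ(2),φ(9)) = (0,9) ∈ E(G2) ✓
  (2,11) → (φ(2),φ(11)) = (6,9) ∈ E(G2) ✓
  (3,4) → (φ(3),φ(4)) = (2,3) ∈ E(G2) ✓
  (3,5) → (φ(3),φ(5)) = (2,4) ∈ E(G2) ✓
  (3,6) → (φ(3),φ(6)) = (1,2) ∈ E(G2) ✓
  (3,8) → (φ(3),φ(8)) = (2,8) ∈ E(G2) ✓
  (3,10) → (φ(3),φ(10)) = (2,5) ∈ E(G2) ✓
  (4,5) → (φ(4),φ(5)) = (3,4) ∈ E(G2) ✓
  (4,8) → (φ(4),φ(8)) = (3,8) ∈ E(G2) ✓
  (4,9) → (φ(4),φ(9)) = (0,3) ∈ E(G2) ✓
  (5,8) → (φ(5),φ(8)) = (4,8) ∈ E(G2) ✓
  (6,7) → (φ(6),φ(7)) = (1,11) ∈ E(G2) ✓
  (6,8) → (φ(6),φ(8)) = (1,8) ∈ E(G2) ✓
  (6,10) → (φ(6),φ(10)) = (1,5) ∈ E(G2) ✓
  (6,11) → (φ(6),φ(11)) = (1,6) ∈ E(G2) ✓
  (7,8) → (φ(7),φ(8)) = (8,11) ∈ E(G2) ✓
  (7,9) → (φ(7),φ(9)) = (0,11) ∈ E(G2) ✓
  (7,10) → (φ(7),φ(10)) = (5,11) ∈ E(G2) ✓
  (7,11) → (φ(7),φ(11)) = (6,11) ∈ E(G2) ✓
  (9,10) → (φ(9),φ(10)) = (0,5) ∈ E(G2) ✓
All 25 edges of G1 map to edges of G2, and |E(G1)| = |E(G2)| = 25, so φ is a bijection on edges as well as vertices. Hence G1 ≅ G2.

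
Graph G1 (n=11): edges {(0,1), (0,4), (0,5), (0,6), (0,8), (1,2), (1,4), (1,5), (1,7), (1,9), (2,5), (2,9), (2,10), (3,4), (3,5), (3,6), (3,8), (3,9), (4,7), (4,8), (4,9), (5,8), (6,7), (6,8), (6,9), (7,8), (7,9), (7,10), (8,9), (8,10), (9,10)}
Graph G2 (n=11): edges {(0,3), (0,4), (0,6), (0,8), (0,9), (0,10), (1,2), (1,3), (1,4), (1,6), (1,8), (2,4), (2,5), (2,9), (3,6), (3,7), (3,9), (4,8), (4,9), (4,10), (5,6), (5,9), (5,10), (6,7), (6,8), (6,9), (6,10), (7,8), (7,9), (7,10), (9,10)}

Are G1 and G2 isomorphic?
Yes, isomorphic

The graphs are isomorphic.
One valid mapping φ: V(G1) → V(G2): 0→8, 1→4, 2→2, 3→3, 4→0, 5→1, 6→7, 7→10, 8→6, 9→9, 10→5

Verify φ preserves adjacency — for each edge of G1, its image is an edge of G2:
  (0,1) → (φ(0),φ(1)) = (4,8) ∈ E(G2) ✓
  (0,4) → (φ(0),φ(4)) = (0,8) ∈ E(G2) ✓
  (0,5) → (φ(0),φ(5)) = (1,8) ∈ E(G2) ✓
  (0,6) → (φ(0),φ(6)) = (7,8) ∈ E(G2) ✓
  (0,8) → (φ(0),φ(8)) = (6,8) ∈ E(G2) ✓
  (1,2) → (φ(1),φ(2)) = (2,4) ∈ E(G2) ✓
  (1,4) → (φ(1),φ(4)) = (0,4) ∈ E(G2) ✓
  (1,5) → (φ(1),φ(5)) = (1,4) ∈ E(G2) ✓
  (1,7) → (φ(1),φ(7)) = (4,10) ∈ E(G2) ✓
  (1,9) → (φ(1),φ(9)) = (4,9) ∈ E(G2) ✓
  (2,5) → (φ(2),φ(5)) = (1,2) ∈ E(G2) ✓
  (2,9) → (φ(2),φ(9)) = (2,9) ∈ E(G2) ✓
  (2,10) → (φ(2),φ(10)) = (2,5) ∈ E(G2) ✓
  (3,4) → (φ(3),φ(4)) = (0,3) ∈ E(G2) ✓
  (3,5) → (φ(3),φ(5)) = (1,3) ∈ E(G2) ✓
  (3,6) → (φ(3),φ(6)) = (3,7) ∈ E(G2) ✓
  (3,8) → (φ(3),φ(8)) = (3,6) ∈ E(G2) ✓
  (3,9) → (φ(3),φ(9)) = (3,9) ∈ E(G2) ✓
  (4,7) → (φ(4),φ(7)) = (0,10) ∈ E(G2) ✓
  (4,8) → (φ(4),φ(8)) = (0,6) ∈ E(G2) ✓
  (4,9) → (φ(4),φ(9)) = (0,9) ∈ E(G2) ✓
  (5,8) → (φ(5),φ(8)) = (1,6) ∈ E(G2) ✓
  (6,7) → (φ(6),φ(7)) = (7,10) ∈ E(G2) ✓
  (6,8) → (φ(6),φ(8)) = (6,7) ∈ E(G2) ✓
  (6,9) → (φ(6),φ(9)) = (7,9) ∈ E(G2) ✓
  (7,8) → (φ(7),φ(8)) = (6,10) ∈ E(G2) ✓
  (7,9) → (φ(7),φ(9)) = (9,10) ∈ E(G2) ✓
  (7,10) → (φ(7),φ(10)) = (5,10) ∈ E(G2) ✓
  (8,9) → (φ(8),φ(9)) = (6,9) ∈ E(G2) ✓
  (8,10) → (φ(8),φ(10)) = (5,6) ∈ E(G2) ✓
  (9,10) → (φ(9),φ(10)) = (5,9) ∈ E(G2) ✓
All 31 edges of G1 map to edges of G2, and |E(G1)| = |E(G2)| = 31, so φ is a bijection on edges as well as vertices. Hence G1 ≅ G2.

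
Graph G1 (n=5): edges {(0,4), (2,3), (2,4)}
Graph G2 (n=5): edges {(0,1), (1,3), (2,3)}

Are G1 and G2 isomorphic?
Yes, isomorphic

The graphs are isomorphic.
One valid mapping φ: V(G1) → V(G2): 0→0, 1→4, 2→3, 3→2, 4→1

Verify φ preserves adjacency — for each edge of G1, its image is an edge of G2:
  (0,4) → (φ(0),φ(4)) = (0,1) ∈ E(G2) ✓
  (2,3) → (φ(2),φ(3)) = (2,3) ∈ E(G2) ✓
  (2,4) → (φ(2),φ(4)) = (1,3) ∈ E(G2) ✓
All 3 edges of G1 map to edges of G2, and |E(G1)| = |E(G2)| = 3, so φ is a bijection on edges as well as vertices. Hence G1 ≅ G2.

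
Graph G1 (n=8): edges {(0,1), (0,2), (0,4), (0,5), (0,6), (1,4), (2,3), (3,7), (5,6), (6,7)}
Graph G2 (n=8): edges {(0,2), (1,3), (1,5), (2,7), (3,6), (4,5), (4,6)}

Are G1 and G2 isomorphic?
No, not isomorphic

The graphs are NOT isomorphic.

Connected components of G1: 1 component(s) with vertex sets [[0, 1, 2, 3, 4, 5, 6, 7]], sizes [8].
Connected components of G2: 2 component(s) with vertex sets [[0, 2, 7], [1, 3, 4, 5, 6]], sizes [3, 5].
The number of connected components (and the multiset of component sizes) is an isomorphism invariant — an isomorphism maps each component of G1 bijectively onto a component of G2. Since G1 has 1 component(s) and G2 has 2, they cannot be isomorphic.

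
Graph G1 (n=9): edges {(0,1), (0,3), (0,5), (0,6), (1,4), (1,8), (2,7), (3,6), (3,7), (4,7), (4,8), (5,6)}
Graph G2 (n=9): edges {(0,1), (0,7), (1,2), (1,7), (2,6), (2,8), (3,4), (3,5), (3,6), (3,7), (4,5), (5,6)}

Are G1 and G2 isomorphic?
Yes, isomorphic

The graphs are isomorphic.
One valid mapping φ: V(G1) → V(G2): 0→3, 1→7, 2→8, 3→6, 4→1, 5→4, 6→5, 7→2, 8→0

Verify φ preserves adjacency — for each edge of G1, its image is an edge of G2:
  (0,1) → (φ(0),φ(1)) = (3,7) ∈ E(G2) ✓
  (0,3) → (φ(0),φ(3)) = (3,6) ∈ E(G2) ✓
  (0,5) → (φ(0),φ(5)) = (3,4) ∈ E(G2) ✓
  (0,6) → (φ(0),φ(6)) = (3,5) ∈ E(G2) ✓
  (1,4) → (φ(1),φ(4)) = (1,7) ∈ E(G2) ✓
  (1,8) → (φ(1),φ(8)) = (0,7) ∈ E(G2) ✓
  (2,7) → (φ(2),φ(7)) = (2,8) ∈ E(G2) ✓
  (3,6) → (φ(3),φ(6)) = (5,6) ∈ E(G2) ✓
  (3,7) → (φ(3),φ(7)) = (2,6) ∈ E(G2) ✓
  (4,7) → (φ(4),φ(7)) = (1,2) ∈ E(G2) ✓
  (4,8) → (φ(4),φ(8)) = (0,1) ∈ E(G2) ✓
  (5,6) → (φ(5),φ(6)) = (4,5) ∈ E(G2) ✓
All 12 edges of G1 map to edges of G2, and |E(G1)| = |E(G2)| = 12, so φ is a bijection on edges as well as vertices. Hence G1 ≅ G2.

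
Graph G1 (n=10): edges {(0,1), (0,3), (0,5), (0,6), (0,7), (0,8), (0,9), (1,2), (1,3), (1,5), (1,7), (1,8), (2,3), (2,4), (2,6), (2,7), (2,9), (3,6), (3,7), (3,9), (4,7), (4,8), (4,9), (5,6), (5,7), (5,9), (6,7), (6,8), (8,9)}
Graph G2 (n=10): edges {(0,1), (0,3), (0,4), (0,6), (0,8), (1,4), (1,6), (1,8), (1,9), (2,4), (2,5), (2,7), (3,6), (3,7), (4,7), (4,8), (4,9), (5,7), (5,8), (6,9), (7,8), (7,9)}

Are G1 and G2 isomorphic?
No, not isomorphic

The graphs are NOT isomorphic.

Degrees in G1: deg(0)=7, deg(1)=6, deg(2)=6, deg(3)=6, deg(4)=4, deg(5)=5, deg(6)=6, deg(7)=7, deg(8)=5, deg(9)=6.
Sorted degree sequence of G1: [7, 7, 6, 6, 6, 6, 6, 5, 5, 4].
Degrees in G2: deg(0)=5, deg(1)=5, deg(2)=3, deg(3)=3, deg(4)=6, deg(5)=3, deg(6)=4, deg(7)=6, deg(8)=5, deg(9)=4.
Sorted degree sequence of G2: [6, 6, 5, 5, 5, 4, 4, 3, 3, 3].
The (sorted) degree sequence is an isomorphism invariant, so since G1 and G2 have different degree sequences they cannot be isomorphic.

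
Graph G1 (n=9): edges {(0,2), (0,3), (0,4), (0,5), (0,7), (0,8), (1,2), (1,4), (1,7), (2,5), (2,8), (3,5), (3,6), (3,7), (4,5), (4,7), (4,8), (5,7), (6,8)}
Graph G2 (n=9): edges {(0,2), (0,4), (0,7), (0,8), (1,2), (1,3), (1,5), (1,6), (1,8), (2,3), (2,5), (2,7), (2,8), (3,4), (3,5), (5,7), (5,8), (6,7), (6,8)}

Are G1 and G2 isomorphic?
Yes, isomorphic

The graphs are isomorphic.
One valid mapping φ: V(G1) → V(G2): 0→2, 1→6, 2→7, 3→3, 4→8, 5→5, 6→4, 7→1, 8→0

Verify φ preserves adjacency — for each edge of G1, its image is an edge of G2:
  (0,2) → (φ(0),φ(2)) = (2,7) ∈ E(G2) ✓
  (0,3) → (φ(0),φ(3)) = (2,3) ∈ E(G2) ✓
  (0,4) → (φ(0),φ(4)) = (2,8) ∈ E(G2) ✓
  (0,5) → (φ(0),φ(5)) = (2,5) ∈ E(G2) ✓
  (0,7) → (φ(0),φ(7)) = (1,2) ∈ E(G2) ✓
  (0,8) → (φ(0),φ(8)) = (0,2) ∈ E(G2) ✓
  (1,2) → (φ(1),φ(2)) = (6,7) ∈ E(G2) ✓
  (1,4) → (φ(1),φ(4)) = (6,8) ∈ E(G2) ✓
  (1,7) → (φ(1),φ(7)) = (1,6) ∈ E(G2) ✓
  (2,5) → (φ(2),φ(5)) = (5,7) ∈ E(G2) ✓
  (2,8) → (φ(2),φ(8)) = (0,7) ∈ E(G2) ✓
  (3,5) → (φ(3),φ(5)) = (3,5) ∈ E(G2) ✓
  (3,6) → (φ(3),φ(6)) = (3,4) ∈ E(G2) ✓
  (3,7) → (φ(3),φ(7)) = (1,3) ∈ E(G2) ✓
  (4,5) → (φ(4),φ(5)) = (5,8) ∈ E(G2) ✓
  (4,7) → (φ(4),φ(7)) = (1,8) ∈ E(G2) ✓
  (4,8) → (φ(4),φ(8)) = (0,8) ∈ E(G2) ✓
  (5,7) → (φ(5),φ(7)) = (1,5) ∈ E(G2) ✓
  (6,8) → (φ(6),φ(8)) = (0,4) ∈ E(G2) ✓
All 19 edges of G1 map to edges of G2, and |E(G1)| = |E(G2)| = 19, so φ is a bijection on edges as well as vertices. Hence G1 ≅ G2.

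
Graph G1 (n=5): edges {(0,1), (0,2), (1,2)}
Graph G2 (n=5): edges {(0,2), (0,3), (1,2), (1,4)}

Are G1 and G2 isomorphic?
No, not isomorphic

The graphs are NOT isomorphic.

Counting triangles (3-cliques): G1 has 1, G2 has 0.
Triangle count is an isomorphism invariant, so differing triangle counts rule out isomorphism.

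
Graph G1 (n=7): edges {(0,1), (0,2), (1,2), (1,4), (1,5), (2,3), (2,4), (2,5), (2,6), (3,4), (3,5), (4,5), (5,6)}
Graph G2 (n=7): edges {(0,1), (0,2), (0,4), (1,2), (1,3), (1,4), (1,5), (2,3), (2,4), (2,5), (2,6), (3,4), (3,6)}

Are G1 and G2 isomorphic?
Yes, isomorphic

The graphs are isomorphic.
One valid mapping φ: V(G1) → V(G2): 0→6, 1→3, 2→2, 3→0, 4→4, 5→1, 6→5

Verify φ preserves adjacency — for each edge of G1, its image is an edge of G2:
  (0,1) → (φ(0),φ(1)) = (3,6) ∈ E(G2) ✓
  (0,2) → (φ(0),φ(2)) = (2,6) ∈ E(G2) ✓
  (1,2) → (φ(1),φ(2)) = (2,3) ∈ E(G2) ✓
  (1,4) → (φ(1),φ(4)) = (3,4) ∈ E(G2) ✓
  (1,5) → (φ(1),φ(5)) = (1,3) ∈ E(G2) ✓
  (2,3) → (φ(2),φ(3)) = (0,2) ∈ E(G2) ✓
  (2,4) → (φ(2),φ(4)) = (2,4) ∈ E(G2) ✓
  (2,5) → (φ(2),φ(5)) = (1,2) ∈ E(G2) ✓
  (2,6) → (φ(2),φ(6)) = (2,5) ∈ E(G2) ✓
  (3,4) → (φ(3),φ(4)) = (0,4) ∈ E(G2) ✓
  (3,5) → (φ(3),φ(5)) = (0,1) ∈ E(G2) ✓
  (4,5) → (φ(4),φ(5)) = (1,4) ∈ E(G2) ✓
  (5,6) → (φ(5),φ(6)) = (1,5) ∈ E(G2) ✓
All 13 edges of G1 map to edges of G2, and |E(G1)| = |E(G2)| = 13, so φ is a bijection on edges as well as vertices. Hence G1 ≅ G2.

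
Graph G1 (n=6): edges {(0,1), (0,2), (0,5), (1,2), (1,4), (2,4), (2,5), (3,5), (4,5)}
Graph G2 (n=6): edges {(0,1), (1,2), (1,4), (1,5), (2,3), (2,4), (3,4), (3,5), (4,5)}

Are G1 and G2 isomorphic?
Yes, isomorphic

The graphs are isomorphic.
One valid mapping φ: V(G1) → V(G2): 0→5, 1→3, 2→4, 3→0, 4→2, 5→1

Verify φ preserves adjacency — for each edge of G1, its image is an edge of G2:
  (0,1) → (φ(0),φ(1)) = (3,5) ∈ E(G2) ✓
  (0,2) → (φ(0),φ(2)) = (4,5) ∈ E(G2) ✓
  (0,5) → (φ(0),φ(5)) = (1,5) ∈ E(G2) ✓
  (1,2) → (φ(1),φ(2)) = (3,4) ∈ E(G2) ✓
  (1,4) → (φ(1),φ(4)) = (2,3) ∈ E(G2) ✓
  (2,4) → (φ(2),φ(4)) = (2,4) ∈ E(G2) ✓
  (2,5) → (φ(2),φ(5)) = (1,4) ∈ E(G2) ✓
  (3,5) → (φ(3),φ(5)) = (0,1) ∈ E(G2) ✓
  (4,5) → (φ(4),φ(5)) = (1,2) ∈ E(G2) ✓
All 9 edges of G1 map to edges of G2, and |E(G1)| = |E(G2)| = 9, so φ is a bijection on edges as well as vertices. Hence G1 ≅ G2.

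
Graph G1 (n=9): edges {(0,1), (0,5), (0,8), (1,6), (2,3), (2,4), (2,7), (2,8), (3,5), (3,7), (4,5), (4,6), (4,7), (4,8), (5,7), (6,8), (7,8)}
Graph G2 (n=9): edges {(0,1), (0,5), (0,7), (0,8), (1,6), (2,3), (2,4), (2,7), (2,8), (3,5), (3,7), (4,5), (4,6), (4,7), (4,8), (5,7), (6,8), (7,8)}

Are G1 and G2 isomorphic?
No, not isomorphic

The graphs are NOT isomorphic.

Counting edges: G1 has 17 edge(s); G2 has 18 edge(s).
Edge count is an isomorphism invariant (a bijection on vertices induces a bijection on edges), so differing edge counts rule out isomorphism.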